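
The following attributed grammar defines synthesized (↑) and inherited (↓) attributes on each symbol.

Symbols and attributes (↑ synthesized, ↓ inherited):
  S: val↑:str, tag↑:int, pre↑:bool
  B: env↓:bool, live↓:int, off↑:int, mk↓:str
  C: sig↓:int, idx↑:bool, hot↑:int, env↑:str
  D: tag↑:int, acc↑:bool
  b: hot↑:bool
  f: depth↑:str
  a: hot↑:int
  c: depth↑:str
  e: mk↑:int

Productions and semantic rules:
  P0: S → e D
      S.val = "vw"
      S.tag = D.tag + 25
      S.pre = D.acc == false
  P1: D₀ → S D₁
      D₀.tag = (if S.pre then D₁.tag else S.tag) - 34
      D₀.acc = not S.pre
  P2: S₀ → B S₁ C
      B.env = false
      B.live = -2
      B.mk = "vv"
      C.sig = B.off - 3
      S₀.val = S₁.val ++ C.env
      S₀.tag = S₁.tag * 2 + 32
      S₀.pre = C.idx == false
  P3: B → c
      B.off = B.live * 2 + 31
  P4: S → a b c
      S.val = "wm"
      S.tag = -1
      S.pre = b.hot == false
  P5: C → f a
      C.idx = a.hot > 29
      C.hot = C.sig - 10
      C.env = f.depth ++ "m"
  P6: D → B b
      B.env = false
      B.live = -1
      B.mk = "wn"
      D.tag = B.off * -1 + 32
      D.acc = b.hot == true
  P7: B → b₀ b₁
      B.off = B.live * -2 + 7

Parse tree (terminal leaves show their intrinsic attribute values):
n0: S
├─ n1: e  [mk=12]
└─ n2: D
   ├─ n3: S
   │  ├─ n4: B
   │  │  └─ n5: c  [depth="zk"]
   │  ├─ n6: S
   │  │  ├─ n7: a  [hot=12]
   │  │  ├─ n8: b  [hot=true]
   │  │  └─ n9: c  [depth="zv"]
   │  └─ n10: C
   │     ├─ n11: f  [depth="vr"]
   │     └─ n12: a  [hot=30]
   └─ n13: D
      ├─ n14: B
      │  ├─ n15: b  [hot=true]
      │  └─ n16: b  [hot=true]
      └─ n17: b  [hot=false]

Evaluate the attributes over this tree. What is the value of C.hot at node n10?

14

1. n1.mk = 12  [terminal]
2. n4.env = false  [false]
3. n4.live = -2  [-2]
4. n4.mk = "vv"  ["vv"]
5. n5.depth = "zk"  [terminal]
6. n4.off = 27  [B.live * 2 + 31]
7. n7.hot = 12  [terminal]
8. n8.hot = true  [terminal]
9. n9.depth = "zv"  [terminal]
10. n6.val = "wm"  ["wm"]
11. n6.tag = -1  [-1]
12. n6.pre = false  [b.hot == false]
13. n10.sig = 24  [B.off - 3]
14. n11.depth = "vr"  [terminal]
15. n12.hot = 30  [terminal]
16. n10.idx = true  [a.hot > 29]
17. n10.hot = 14  [C.sig - 10]
18. n10.env = "vrm"  [f.depth ++ "m"]
19. n3.val = "wmvrm"  [S₁.val ++ C.env]
20. n3.tag = 30  [S₁.tag * 2 + 32]
21. n3.pre = false  [C.idx == false]
22. n14.env = false  [false]
23. n14.live = -1  [-1]
24. n14.mk = "wn"  ["wn"]
25. n15.hot = true  [terminal]
26. n16.hot = true  [terminal]
27. n14.off = 9  [B.live * -2 + 7]
28. n17.hot = false  [terminal]
29. n13.tag = 23  [B.off * -1 + 32]
30. n13.acc = false  [b.hot == true]
31. n2.tag = -4  [(if S.pre then D₁.tag else S.tag) - 34]
32. n2.acc = true  [not S.pre]
33. n0.val = "vw"  ["vw"]
34. n0.tag = 21  [D.tag + 25]
35. n0.pre = false  [D.acc == false]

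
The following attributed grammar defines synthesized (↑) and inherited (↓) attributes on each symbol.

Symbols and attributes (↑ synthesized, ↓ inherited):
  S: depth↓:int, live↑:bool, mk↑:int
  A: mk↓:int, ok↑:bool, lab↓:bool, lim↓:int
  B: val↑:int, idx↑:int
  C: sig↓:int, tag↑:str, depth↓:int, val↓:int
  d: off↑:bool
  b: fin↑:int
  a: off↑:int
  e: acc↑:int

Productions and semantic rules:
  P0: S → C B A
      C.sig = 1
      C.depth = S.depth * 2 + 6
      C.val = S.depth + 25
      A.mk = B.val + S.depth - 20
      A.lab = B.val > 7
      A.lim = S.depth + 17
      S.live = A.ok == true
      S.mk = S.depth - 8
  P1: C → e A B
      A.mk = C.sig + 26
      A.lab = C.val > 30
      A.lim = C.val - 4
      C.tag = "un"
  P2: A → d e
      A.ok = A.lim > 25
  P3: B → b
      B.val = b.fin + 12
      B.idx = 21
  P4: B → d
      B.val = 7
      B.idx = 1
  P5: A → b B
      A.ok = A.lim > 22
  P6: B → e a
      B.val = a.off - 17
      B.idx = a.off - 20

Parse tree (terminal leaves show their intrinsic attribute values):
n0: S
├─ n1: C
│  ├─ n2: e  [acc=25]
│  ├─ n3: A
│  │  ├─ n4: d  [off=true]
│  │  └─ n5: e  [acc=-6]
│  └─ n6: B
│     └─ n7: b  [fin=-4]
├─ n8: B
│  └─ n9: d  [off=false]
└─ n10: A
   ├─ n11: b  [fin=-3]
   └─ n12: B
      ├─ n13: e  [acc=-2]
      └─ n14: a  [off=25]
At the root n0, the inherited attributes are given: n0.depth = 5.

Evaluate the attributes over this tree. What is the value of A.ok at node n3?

true

1. n0.depth = 5  [given at root]
2. n1.sig = 1  [1]
3. n1.depth = 16  [S.depth * 2 + 6]
4. n1.val = 30  [S.depth + 25]
5. n2.acc = 25  [terminal]
6. n3.mk = 27  [C.sig + 26]
7. n3.lab = false  [C.val > 30]
8. n3.lim = 26  [C.val - 4]
9. n4.off = true  [terminal]
10. n5.acc = -6  [terminal]
11. n3.ok = true  [A.lim > 25]
12. n7.fin = -4  [terminal]
13. n6.val = 8  [b.fin + 12]
14. n6.idx = 21  [21]
15. n1.tag = "un"  ["un"]
16. n9.off = false  [terminal]
17. n8.val = 7  [7]
18. n8.idx = 1  [1]
19. n10.mk = -8  [B.val + S.depth - 20]
20. n10.lab = false  [B.val > 7]
21. n10.lim = 22  [S.depth + 17]
22. n11.fin = -3  [terminal]
23. n13.acc = -2  [terminal]
24. n14.off = 25  [terminal]
25. n12.val = 8  [a.off - 17]
26. n12.idx = 5  [a.off - 20]
27. n10.ok = false  [A.lim > 22]
28. n0.live = false  [A.ok == true]
29. n0.mk = -3  [S.depth - 8]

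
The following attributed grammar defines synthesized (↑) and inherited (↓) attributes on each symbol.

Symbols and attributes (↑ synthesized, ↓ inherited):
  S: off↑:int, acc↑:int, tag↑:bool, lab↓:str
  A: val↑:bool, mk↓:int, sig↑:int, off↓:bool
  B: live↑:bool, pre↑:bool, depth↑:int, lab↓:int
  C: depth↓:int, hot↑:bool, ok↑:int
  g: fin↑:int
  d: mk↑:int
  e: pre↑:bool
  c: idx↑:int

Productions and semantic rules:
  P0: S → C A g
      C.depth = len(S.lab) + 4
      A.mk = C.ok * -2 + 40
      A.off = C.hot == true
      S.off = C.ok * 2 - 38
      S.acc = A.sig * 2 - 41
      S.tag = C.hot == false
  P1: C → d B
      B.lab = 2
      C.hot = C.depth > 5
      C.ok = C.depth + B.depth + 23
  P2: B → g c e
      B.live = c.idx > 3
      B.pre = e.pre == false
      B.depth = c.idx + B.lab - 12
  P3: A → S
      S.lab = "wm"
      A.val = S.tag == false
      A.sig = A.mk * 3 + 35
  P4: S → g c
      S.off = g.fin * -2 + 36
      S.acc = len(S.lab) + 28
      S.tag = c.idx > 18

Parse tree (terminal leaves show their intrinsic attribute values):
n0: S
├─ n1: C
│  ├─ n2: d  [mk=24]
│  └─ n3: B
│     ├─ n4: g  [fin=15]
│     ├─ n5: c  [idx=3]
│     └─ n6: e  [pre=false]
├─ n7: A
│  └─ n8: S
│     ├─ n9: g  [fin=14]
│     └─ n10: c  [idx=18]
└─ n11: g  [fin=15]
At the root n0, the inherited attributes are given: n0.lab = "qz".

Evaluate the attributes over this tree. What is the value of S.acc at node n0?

5

1. n0.lab = "qz"  [given at root]
2. n1.depth = 6  [len(S.lab) + 4]
3. n2.mk = 24  [terminal]
4. n3.lab = 2  [2]
5. n4.fin = 15  [terminal]
6. n5.idx = 3  [terminal]
7. n6.pre = false  [terminal]
8. n3.live = false  [c.idx > 3]
9. n3.pre = true  [e.pre == false]
10. n3.depth = -7  [c.idx + B.lab - 12]
11. n1.hot = true  [C.depth > 5]
12. n1.ok = 22  [C.depth + B.depth + 23]
13. n7.mk = -4  [C.ok * -2 + 40]
14. n7.off = true  [C.hot == true]
15. n8.lab = "wm"  ["wm"]
16. n9.fin = 14  [terminal]
17. n10.idx = 18  [terminal]
18. n8.off = 8  [g.fin * -2 + 36]
19. n8.acc = 30  [len(S.lab) + 28]
20. n8.tag = false  [c.idx > 18]
21. n7.val = true  [S.tag == false]
22. n7.sig = 23  [A.mk * 3 + 35]
23. n11.fin = 15  [terminal]
24. n0.off = 6  [C.ok * 2 - 38]
25. n0.acc = 5  [A.sig * 2 - 41]
26. n0.tag = false  [C.hot == false]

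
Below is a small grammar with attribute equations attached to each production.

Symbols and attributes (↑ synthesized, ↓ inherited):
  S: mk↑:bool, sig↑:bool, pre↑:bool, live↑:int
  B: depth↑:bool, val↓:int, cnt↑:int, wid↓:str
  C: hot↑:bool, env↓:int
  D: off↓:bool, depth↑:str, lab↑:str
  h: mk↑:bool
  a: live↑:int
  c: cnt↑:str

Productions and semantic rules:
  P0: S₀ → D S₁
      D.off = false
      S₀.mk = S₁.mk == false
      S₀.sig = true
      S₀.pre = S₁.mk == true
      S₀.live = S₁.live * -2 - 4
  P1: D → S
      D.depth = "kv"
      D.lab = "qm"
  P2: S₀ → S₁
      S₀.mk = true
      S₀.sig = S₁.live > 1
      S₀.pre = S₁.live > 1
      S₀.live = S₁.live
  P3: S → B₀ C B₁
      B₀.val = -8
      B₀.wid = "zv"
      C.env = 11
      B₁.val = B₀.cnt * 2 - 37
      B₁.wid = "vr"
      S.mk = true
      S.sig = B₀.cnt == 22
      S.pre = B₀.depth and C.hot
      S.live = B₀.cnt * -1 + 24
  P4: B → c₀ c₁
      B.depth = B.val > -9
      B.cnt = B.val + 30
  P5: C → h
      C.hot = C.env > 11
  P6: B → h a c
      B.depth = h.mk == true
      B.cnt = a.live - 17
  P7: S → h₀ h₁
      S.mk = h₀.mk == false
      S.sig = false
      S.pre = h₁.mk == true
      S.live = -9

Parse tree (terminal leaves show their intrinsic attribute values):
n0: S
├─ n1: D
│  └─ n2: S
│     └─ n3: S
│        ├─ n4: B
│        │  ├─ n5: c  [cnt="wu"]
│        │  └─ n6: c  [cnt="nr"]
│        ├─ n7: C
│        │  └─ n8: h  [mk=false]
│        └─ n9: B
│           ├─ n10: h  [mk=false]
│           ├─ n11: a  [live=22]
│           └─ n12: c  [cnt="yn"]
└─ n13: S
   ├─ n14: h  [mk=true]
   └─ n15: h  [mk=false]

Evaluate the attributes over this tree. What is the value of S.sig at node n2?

true

1. n1.off = false  [false]
2. n4.val = -8  [-8]
3. n4.wid = "zv"  ["zv"]
4. n5.cnt = "wu"  [terminal]
5. n6.cnt = "nr"  [terminal]
6. n4.depth = true  [B.val > -9]
7. n4.cnt = 22  [B.val + 30]
8. n7.env = 11  [11]
9. n8.mk = false  [terminal]
10. n7.hot = false  [C.env > 11]
11. n9.val = 7  [B₀.cnt * 2 - 37]
12. n9.wid = "vr"  ["vr"]
13. n10.mk = false  [terminal]
14. n11.live = 22  [terminal]
15. n12.cnt = "yn"  [terminal]
16. n9.depth = false  [h.mk == true]
17. n9.cnt = 5  [a.live - 17]
18. n3.mk = true  [true]
19. n3.sig = true  [B₀.cnt == 22]
20. n3.pre = false  [B₀.depth and C.hot]
21. n3.live = 2  [B₀.cnt * -1 + 24]
22. n2.mk = true  [true]
23. n2.sig = true  [S₁.live > 1]
24. n2.pre = true  [S₁.live > 1]
25. n2.live = 2  [S₁.live]
26. n1.depth = "kv"  ["kv"]
27. n1.lab = "qm"  ["qm"]
28. n14.mk = true  [terminal]
29. n15.mk = false  [terminal]
30. n13.mk = false  [h₀.mk == false]
31. n13.sig = false  [false]
32. n13.pre = false  [h₁.mk == true]
33. n13.live = -9  [-9]
34. n0.mk = true  [S₁.mk == false]
35. n0.sig = true  [true]
36. n0.pre = false  [S₁.mk == true]
37. n0.live = 14  [S₁.live * -2 - 4]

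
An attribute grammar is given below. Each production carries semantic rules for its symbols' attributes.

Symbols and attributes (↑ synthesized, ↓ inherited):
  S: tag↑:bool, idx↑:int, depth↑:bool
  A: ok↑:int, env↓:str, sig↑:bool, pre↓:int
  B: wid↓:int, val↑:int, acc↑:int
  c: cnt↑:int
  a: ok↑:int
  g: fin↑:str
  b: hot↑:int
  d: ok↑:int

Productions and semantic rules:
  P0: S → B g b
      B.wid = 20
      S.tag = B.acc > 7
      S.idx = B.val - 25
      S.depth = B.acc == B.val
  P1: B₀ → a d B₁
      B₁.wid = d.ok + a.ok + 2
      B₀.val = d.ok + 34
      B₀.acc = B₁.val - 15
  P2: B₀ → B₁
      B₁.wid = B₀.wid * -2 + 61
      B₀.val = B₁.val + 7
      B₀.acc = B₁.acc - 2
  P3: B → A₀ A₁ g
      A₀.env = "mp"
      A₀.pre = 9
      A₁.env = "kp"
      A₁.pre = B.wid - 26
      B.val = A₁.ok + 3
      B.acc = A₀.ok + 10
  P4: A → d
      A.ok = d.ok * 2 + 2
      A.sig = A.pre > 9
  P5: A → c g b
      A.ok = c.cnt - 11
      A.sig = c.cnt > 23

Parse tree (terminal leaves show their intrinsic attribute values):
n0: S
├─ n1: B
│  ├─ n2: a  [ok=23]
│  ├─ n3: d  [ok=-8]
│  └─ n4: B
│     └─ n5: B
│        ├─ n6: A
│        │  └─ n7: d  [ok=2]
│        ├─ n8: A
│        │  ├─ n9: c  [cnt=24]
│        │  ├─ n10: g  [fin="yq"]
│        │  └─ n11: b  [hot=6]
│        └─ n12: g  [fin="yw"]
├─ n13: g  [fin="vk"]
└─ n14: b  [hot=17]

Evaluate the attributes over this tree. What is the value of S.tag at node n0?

true

1. n1.wid = 20  [20]
2. n2.ok = 23  [terminal]
3. n3.ok = -8  [terminal]
4. n4.wid = 17  [d.ok + a.ok + 2]
5. n5.wid = 27  [B₀.wid * -2 + 61]
6. n6.env = "mp"  ["mp"]
7. n6.pre = 9  [9]
8. n7.ok = 2  [terminal]
9. n6.ok = 6  [d.ok * 2 + 2]
10. n6.sig = false  [A.pre > 9]
11. n8.env = "kp"  ["kp"]
12. n8.pre = 1  [B.wid - 26]
13. n9.cnt = 24  [terminal]
14. n10.fin = "yq"  [terminal]
15. n11.hot = 6  [terminal]
16. n8.ok = 13  [c.cnt - 11]
17. n8.sig = true  [c.cnt > 23]
18. n12.fin = "yw"  [terminal]
19. n5.val = 16  [A₁.ok + 3]
20. n5.acc = 16  [A₀.ok + 10]
21. n4.val = 23  [B₁.val + 7]
22. n4.acc = 14  [B₁.acc - 2]
23. n1.val = 26  [d.ok + 34]
24. n1.acc = 8  [B₁.val - 15]
25. n13.fin = "vk"  [terminal]
26. n14.hot = 17  [terminal]
27. n0.tag = true  [B.acc > 7]
28. n0.idx = 1  [B.val - 25]
29. n0.depth = false  [B.acc == B.val]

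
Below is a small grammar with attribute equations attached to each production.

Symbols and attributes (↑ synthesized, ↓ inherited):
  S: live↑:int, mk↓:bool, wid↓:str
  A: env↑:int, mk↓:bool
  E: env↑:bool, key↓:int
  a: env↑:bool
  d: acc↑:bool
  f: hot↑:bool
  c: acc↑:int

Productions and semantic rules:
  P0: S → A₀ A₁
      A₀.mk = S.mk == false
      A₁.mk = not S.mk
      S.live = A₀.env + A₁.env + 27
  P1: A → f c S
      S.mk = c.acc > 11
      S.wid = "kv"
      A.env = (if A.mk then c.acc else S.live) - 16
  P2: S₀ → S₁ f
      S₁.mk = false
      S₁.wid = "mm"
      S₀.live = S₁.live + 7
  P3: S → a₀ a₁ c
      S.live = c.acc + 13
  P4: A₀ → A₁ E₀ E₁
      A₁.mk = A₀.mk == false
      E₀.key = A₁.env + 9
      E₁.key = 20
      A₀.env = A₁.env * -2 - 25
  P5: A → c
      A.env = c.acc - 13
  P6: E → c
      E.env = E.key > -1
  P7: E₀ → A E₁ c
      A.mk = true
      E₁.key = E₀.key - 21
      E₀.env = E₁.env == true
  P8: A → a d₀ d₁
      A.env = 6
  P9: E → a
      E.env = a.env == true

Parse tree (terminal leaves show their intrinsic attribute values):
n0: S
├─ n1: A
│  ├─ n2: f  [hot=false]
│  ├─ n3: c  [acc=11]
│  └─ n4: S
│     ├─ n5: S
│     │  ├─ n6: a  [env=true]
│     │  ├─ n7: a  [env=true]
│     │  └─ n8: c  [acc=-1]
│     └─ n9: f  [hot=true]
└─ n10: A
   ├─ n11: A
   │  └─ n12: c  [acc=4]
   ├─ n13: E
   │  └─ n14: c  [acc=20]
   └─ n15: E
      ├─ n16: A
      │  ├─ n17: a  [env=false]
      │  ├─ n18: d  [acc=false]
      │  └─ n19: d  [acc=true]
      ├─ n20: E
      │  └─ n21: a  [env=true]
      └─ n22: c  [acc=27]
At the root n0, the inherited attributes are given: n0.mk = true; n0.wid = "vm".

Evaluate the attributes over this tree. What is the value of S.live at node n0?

23

1. n0.mk = true  [given at root]
2. n0.wid = "vm"  [given at root]
3. n1.mk = false  [S.mk == false]
4. n2.hot = false  [terminal]
5. n3.acc = 11  [terminal]
6. n4.mk = false  [c.acc > 11]
7. n4.wid = "kv"  ["kv"]
8. n5.mk = false  [false]
9. n5.wid = "mm"  ["mm"]
10. n6.env = true  [terminal]
11. n7.env = true  [terminal]
12. n8.acc = -1  [terminal]
13. n5.live = 12  [c.acc + 13]
14. n9.hot = true  [terminal]
15. n4.live = 19  [S₁.live + 7]
16. n1.env = 3  [(if A.mk then c.acc else S.live) - 16]
17. n10.mk = false  [not S.mk]
18. n11.mk = true  [A₀.mk == false]
19. n12.acc = 4  [terminal]
20. n11.env = -9  [c.acc - 13]
21. n13.key = 0  [A₁.env + 9]
22. n14.acc = 20  [terminal]
23. n13.env = true  [E.key > -1]
24. n15.key = 20  [20]
25. n16.mk = true  [true]
26. n17.env = false  [terminal]
27. n18.acc = false  [terminal]
28. n19.acc = true  [terminal]
29. n16.env = 6  [6]
30. n20.key = -1  [E₀.key - 21]
31. n21.env = true  [terminal]
32. n20.env = true  [a.env == true]
33. n22.acc = 27  [terminal]
34. n15.env = true  [E₁.env == true]
35. n10.env = -7  [A₁.env * -2 - 25]
36. n0.live = 23  [A₀.env + A₁.env + 27]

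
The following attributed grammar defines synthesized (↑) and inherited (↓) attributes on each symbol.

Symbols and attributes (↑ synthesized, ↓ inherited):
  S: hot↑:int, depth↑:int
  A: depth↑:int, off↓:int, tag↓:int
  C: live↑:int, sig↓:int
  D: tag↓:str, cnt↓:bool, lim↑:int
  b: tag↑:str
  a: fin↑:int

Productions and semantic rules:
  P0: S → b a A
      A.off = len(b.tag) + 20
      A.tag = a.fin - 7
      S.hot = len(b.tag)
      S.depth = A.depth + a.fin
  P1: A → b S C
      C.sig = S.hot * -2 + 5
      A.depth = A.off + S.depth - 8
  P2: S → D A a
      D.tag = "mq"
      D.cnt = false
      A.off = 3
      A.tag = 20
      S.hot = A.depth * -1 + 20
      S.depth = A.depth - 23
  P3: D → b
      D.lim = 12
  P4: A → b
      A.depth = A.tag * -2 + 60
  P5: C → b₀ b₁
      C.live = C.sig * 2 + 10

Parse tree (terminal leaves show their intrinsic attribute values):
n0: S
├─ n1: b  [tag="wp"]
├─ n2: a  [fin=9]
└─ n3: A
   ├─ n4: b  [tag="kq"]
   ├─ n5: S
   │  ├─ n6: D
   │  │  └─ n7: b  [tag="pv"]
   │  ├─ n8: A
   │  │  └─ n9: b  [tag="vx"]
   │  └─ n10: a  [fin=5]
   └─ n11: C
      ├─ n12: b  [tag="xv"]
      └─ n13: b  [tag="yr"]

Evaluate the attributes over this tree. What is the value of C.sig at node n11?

1. n1.tag = "wp"  [terminal]
2. n2.fin = 9  [terminal]
3. n3.off = 22  [len(b.tag) + 20]
4. n3.tag = 2  [a.fin - 7]
5. n4.tag = "kq"  [terminal]
6. n6.tag = "mq"  ["mq"]
7. n6.cnt = false  [false]
8. n7.tag = "pv"  [terminal]
9. n6.lim = 12  [12]
10. n8.off = 3  [3]
11. n8.tag = 20  [20]
12. n9.tag = "vx"  [terminal]
13. n8.depth = 20  [A.tag * -2 + 60]
14. n10.fin = 5  [terminal]
15. n5.hot = 0  [A.depth * -1 + 20]
16. n5.depth = -3  [A.depth - 23]
17. n11.sig = 5  [S.hot * -2 + 5]
18. n12.tag = "xv"  [terminal]
19. n13.tag = "yr"  [terminal]
20. n11.live = 20  [C.sig * 2 + 10]
21. n3.depth = 11  [A.off + S.depth - 8]
22. n0.hot = 2  [len(b.tag)]
23. n0.depth = 20  [A.depth + a.fin]

5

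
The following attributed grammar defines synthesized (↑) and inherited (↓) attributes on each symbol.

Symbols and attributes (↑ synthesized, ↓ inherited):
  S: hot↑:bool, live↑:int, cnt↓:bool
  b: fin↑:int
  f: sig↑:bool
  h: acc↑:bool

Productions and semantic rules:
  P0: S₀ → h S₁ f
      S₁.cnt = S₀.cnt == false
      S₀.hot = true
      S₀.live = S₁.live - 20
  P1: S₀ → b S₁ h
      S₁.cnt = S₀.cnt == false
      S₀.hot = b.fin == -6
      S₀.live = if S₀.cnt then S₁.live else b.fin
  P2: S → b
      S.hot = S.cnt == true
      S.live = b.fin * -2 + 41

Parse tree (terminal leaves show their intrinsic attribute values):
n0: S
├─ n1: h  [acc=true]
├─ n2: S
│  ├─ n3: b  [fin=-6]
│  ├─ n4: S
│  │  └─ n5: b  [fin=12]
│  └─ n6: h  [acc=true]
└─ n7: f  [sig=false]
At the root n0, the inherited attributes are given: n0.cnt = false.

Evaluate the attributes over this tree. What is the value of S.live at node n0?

1. n0.cnt = false  [given at root]
2. n1.acc = true  [terminal]
3. n2.cnt = true  [S₀.cnt == false]
4. n3.fin = -6  [terminal]
5. n4.cnt = false  [S₀.cnt == false]
6. n5.fin = 12  [terminal]
7. n4.hot = false  [S.cnt == true]
8. n4.live = 17  [b.fin * -2 + 41]
9. n6.acc = true  [terminal]
10. n2.hot = true  [b.fin == -6]
11. n2.live = 17  [if S₀.cnt then S₁.live else b.fin]
12. n7.sig = false  [terminal]
13. n0.hot = true  [true]
14. n0.live = -3  [S₁.live - 20]

-3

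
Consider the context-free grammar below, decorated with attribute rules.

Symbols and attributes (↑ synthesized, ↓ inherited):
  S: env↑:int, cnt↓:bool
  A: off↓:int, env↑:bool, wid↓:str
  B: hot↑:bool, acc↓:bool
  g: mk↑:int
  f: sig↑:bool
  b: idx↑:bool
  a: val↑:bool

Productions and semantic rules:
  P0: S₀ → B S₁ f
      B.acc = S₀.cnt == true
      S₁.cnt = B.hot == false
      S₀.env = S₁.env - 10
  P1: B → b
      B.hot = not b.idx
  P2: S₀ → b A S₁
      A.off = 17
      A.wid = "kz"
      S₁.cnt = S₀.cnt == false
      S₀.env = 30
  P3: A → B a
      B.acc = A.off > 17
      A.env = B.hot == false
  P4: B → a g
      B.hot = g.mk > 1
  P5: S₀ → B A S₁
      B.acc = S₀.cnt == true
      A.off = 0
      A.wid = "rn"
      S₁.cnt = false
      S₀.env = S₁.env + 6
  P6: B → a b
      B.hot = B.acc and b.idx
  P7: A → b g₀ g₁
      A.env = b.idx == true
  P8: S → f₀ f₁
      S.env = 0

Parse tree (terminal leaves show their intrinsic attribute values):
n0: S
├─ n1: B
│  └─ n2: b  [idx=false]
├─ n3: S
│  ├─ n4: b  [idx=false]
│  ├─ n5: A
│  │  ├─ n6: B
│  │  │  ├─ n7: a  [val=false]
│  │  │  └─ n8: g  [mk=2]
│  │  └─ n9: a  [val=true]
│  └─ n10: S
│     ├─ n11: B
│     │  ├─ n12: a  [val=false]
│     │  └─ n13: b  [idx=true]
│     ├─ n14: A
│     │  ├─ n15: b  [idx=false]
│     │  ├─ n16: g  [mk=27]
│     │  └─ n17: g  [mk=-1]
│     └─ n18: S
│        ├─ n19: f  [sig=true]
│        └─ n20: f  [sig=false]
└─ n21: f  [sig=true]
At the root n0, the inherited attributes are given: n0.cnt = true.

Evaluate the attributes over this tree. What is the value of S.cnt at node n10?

1. n0.cnt = true  [given at root]
2. n1.acc = true  [S₀.cnt == true]
3. n2.idx = false  [terminal]
4. n1.hot = true  [not b.idx]
5. n3.cnt = false  [B.hot == false]
6. n4.idx = false  [terminal]
7. n5.off = 17  [17]
8. n5.wid = "kz"  ["kz"]
9. n6.acc = false  [A.off > 17]
10. n7.val = false  [terminal]
11. n8.mk = 2  [terminal]
12. n6.hot = true  [g.mk > 1]
13. n9.val = true  [terminal]
14. n5.env = false  [B.hot == false]
15. n10.cnt = true  [S₀.cnt == false]
16. n11.acc = true  [S₀.cnt == true]
17. n12.val = false  [terminal]
18. n13.idx = true  [terminal]
19. n11.hot = true  [B.acc and b.idx]
20. n14.off = 0  [0]
21. n14.wid = "rn"  ["rn"]
22. n15.idx = false  [terminal]
23. n16.mk = 27  [terminal]
24. n17.mk = -1  [terminal]
25. n14.env = false  [b.idx == true]
26. n18.cnt = false  [false]
27. n19.sig = true  [terminal]
28. n20.sig = false  [terminal]
29. n18.env = 0  [0]
30. n10.env = 6  [S₁.env + 6]
31. n3.env = 30  [30]
32. n21.sig = true  [terminal]
33. n0.env = 20  [S₁.env - 10]

true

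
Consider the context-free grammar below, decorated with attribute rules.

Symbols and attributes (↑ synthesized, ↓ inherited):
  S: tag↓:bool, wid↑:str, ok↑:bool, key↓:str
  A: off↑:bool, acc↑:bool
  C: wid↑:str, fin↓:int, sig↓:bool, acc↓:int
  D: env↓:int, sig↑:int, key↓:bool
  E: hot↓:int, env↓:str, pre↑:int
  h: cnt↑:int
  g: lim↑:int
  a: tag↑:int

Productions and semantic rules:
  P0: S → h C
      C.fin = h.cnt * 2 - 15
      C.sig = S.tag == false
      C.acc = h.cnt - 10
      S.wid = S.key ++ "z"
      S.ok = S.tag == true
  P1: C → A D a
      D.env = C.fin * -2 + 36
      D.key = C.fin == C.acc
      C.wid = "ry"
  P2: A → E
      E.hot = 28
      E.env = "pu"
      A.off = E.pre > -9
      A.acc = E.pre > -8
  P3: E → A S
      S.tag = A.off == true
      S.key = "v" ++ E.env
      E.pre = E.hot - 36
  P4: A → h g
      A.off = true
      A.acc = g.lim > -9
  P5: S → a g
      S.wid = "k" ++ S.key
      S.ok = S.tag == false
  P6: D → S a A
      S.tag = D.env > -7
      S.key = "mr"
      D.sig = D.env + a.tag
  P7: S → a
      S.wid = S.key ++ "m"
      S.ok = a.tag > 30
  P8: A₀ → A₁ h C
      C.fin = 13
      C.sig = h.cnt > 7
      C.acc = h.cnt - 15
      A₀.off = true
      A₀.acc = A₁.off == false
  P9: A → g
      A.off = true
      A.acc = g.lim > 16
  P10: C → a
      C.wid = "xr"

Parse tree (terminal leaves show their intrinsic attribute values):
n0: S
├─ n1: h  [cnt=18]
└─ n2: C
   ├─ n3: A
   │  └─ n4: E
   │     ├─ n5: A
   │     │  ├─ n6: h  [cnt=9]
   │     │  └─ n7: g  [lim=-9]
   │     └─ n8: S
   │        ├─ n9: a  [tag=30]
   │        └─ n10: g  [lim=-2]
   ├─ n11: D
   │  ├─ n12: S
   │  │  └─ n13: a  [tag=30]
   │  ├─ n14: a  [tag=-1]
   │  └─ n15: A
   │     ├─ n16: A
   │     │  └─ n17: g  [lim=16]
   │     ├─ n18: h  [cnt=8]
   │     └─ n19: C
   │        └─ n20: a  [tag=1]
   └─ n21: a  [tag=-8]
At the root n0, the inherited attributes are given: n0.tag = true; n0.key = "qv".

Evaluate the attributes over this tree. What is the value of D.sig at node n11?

-7

1. n0.tag = true  [given at root]
2. n0.key = "qv"  [given at root]
3. n1.cnt = 18  [terminal]
4. n2.fin = 21  [h.cnt * 2 - 15]
5. n2.sig = false  [S.tag == false]
6. n2.acc = 8  [h.cnt - 10]
7. n4.hot = 28  [28]
8. n4.env = "pu"  ["pu"]
9. n6.cnt = 9  [terminal]
10. n7.lim = -9  [terminal]
11. n5.off = true  [true]
12. n5.acc = false  [g.lim > -9]
13. n8.tag = true  [A.off == true]
14. n8.key = "vpu"  ["v" ++ E.env]
15. n9.tag = 30  [terminal]
16. n10.lim = -2  [terminal]
17. n8.wid = "kvpu"  ["k" ++ S.key]
18. n8.ok = false  [S.tag == false]
19. n4.pre = -8  [E.hot - 36]
20. n3.off = true  [E.pre > -9]
21. n3.acc = false  [E.pre > -8]
22. n11.env = -6  [C.fin * -2 + 36]
23. n11.key = false  [C.fin == C.acc]
24. n12.tag = true  [D.env > -7]
25. n12.key = "mr"  ["mr"]
26. n13.tag = 30  [terminal]
27. n12.wid = "mrm"  [S.key ++ "m"]
28. n12.ok = false  [a.tag > 30]
29. n14.tag = -1  [terminal]
30. n17.lim = 16  [terminal]
31. n16.off = true  [true]
32. n16.acc = false  [g.lim > 16]
33. n18.cnt = 8  [terminal]
34. n19.fin = 13  [13]
35. n19.sig = true  [h.cnt > 7]
36. n19.acc = -7  [h.cnt - 15]
37. n20.tag = 1  [terminal]
38. n19.wid = "xr"  ["xr"]
39. n15.off = true  [true]
40. n15.acc = false  [A₁.off == false]
41. n11.sig = -7  [D.env + a.tag]
42. n21.tag = -8  [terminal]
43. n2.wid = "ry"  ["ry"]
44. n0.wid = "qvz"  [S.key ++ "z"]
45. n0.ok = true  [S.tag == true]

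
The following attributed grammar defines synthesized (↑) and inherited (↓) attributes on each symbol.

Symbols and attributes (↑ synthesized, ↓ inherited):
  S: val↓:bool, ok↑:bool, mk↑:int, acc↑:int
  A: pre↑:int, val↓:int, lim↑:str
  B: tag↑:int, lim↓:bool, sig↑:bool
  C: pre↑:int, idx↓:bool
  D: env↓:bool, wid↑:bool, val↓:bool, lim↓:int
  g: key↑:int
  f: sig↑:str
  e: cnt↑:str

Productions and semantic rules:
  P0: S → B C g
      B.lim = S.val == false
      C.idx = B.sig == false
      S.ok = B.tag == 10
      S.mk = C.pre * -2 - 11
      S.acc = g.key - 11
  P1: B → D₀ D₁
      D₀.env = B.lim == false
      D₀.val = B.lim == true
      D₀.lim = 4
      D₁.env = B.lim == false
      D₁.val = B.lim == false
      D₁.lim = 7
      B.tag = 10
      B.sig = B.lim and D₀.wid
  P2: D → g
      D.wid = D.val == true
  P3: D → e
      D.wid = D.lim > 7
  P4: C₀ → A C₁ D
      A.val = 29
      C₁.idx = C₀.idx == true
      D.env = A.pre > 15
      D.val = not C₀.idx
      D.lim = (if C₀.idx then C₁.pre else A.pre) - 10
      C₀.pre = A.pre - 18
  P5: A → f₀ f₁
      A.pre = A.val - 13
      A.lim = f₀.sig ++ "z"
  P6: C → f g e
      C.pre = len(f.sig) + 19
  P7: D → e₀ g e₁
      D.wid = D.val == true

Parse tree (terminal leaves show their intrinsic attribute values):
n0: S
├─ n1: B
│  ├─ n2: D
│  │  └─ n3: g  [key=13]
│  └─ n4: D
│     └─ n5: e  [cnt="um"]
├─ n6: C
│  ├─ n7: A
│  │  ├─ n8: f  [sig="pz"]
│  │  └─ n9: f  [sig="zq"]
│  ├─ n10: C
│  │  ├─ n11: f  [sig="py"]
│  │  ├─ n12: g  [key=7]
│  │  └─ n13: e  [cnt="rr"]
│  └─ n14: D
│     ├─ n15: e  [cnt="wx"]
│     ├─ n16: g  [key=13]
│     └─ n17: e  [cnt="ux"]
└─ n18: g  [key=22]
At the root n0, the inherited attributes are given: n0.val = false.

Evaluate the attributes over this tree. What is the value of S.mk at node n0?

-7

1. n0.val = false  [given at root]
2. n1.lim = true  [S.val == false]
3. n2.env = false  [B.lim == false]
4. n2.val = true  [B.lim == true]
5. n2.lim = 4  [4]
6. n3.key = 13  [terminal]
7. n2.wid = true  [D.val == true]
8. n4.env = false  [B.lim == false]
9. n4.val = false  [B.lim == false]
10. n4.lim = 7  [7]
11. n5.cnt = "um"  [terminal]
12. n4.wid = false  [D.lim > 7]
13. n1.tag = 10  [10]
14. n1.sig = true  [B.lim and D₀.wid]
15. n6.idx = false  [B.sig == false]
16. n7.val = 29  [29]
17. n8.sig = "pz"  [terminal]
18. n9.sig = "zq"  [terminal]
19. n7.pre = 16  [A.val - 13]
20. n7.lim = "pzz"  [f₀.sig ++ "z"]
21. n10.idx = false  [C₀.idx == true]
22. n11.sig = "py"  [terminal]
23. n12.key = 7  [terminal]
24. n13.cnt = "rr"  [terminal]
25. n10.pre = 21  [len(f.sig) + 19]
26. n14.env = true  [A.pre > 15]
27. n14.val = true  [not C₀.idx]
28. n14.lim = 6  [(if C₀.idx then C₁.pre else A.pre) - 10]
29. n15.cnt = "wx"  [terminal]
30. n16.key = 13  [terminal]
31. n17.cnt = "ux"  [terminal]
32. n14.wid = true  [D.val == true]
33. n6.pre = -2  [A.pre - 18]
34. n18.key = 22  [terminal]
35. n0.ok = true  [B.tag == 10]
36. n0.mk = -7  [C.pre * -2 - 11]
37. n0.acc = 11  [g.key - 11]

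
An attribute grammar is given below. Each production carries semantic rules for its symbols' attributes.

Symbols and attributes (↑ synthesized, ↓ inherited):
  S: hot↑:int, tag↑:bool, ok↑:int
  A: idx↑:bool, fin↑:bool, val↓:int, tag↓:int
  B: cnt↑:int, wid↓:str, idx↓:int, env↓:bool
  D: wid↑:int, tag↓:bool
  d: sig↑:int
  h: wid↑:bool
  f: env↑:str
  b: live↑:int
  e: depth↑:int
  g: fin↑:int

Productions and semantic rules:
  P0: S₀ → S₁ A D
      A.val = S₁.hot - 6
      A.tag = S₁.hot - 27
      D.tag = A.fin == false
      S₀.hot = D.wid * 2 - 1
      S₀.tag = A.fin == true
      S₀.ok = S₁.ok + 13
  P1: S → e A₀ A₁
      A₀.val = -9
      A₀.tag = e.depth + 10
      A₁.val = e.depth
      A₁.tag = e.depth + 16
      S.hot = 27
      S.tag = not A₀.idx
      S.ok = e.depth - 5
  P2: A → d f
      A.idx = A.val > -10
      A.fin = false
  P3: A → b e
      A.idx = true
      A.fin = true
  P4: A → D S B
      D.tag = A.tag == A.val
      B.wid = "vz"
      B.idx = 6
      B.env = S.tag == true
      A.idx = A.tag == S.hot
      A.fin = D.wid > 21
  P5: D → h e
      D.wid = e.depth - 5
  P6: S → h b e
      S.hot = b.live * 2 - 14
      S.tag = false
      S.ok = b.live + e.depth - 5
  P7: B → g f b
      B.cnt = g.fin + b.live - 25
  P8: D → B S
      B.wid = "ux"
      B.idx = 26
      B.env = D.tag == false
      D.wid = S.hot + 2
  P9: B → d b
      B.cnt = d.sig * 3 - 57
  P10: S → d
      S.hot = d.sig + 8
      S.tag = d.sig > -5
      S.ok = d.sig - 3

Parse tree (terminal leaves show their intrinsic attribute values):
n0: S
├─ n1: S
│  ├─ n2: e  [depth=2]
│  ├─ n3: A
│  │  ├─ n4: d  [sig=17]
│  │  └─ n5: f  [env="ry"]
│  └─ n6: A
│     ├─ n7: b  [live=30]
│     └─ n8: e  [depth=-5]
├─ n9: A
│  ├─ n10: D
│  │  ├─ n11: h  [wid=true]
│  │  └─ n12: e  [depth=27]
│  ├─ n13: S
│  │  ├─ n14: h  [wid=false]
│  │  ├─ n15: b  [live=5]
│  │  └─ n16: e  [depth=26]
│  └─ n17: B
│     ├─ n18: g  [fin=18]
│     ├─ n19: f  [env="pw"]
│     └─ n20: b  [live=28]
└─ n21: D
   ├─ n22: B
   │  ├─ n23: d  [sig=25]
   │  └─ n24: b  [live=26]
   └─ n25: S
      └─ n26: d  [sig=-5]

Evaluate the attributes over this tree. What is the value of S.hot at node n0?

1. n2.depth = 2  [terminal]
2. n3.val = -9  [-9]
3. n3.tag = 12  [e.depth + 10]
4. n4.sig = 17  [terminal]
5. n5.env = "ry"  [terminal]
6. n3.idx = true  [A.val > -10]
7. n3.fin = false  [false]
8. n6.val = 2  [e.depth]
9. n6.tag = 18  [e.depth + 16]
10. n7.live = 30  [terminal]
11. n8.depth = -5  [terminal]
12. n6.idx = true  [true]
13. n6.fin = true  [true]
14. n1.hot = 27  [27]
15. n1.tag = false  [not A₀.idx]
16. n1.ok = -3  [e.depth - 5]
17. n9.val = 21  [S₁.hot - 6]
18. n9.tag = 0  [S₁.hot - 27]
19. n10.tag = false  [A.tag == A.val]
20. n11.wid = true  [terminal]
21. n12.depth = 27  [terminal]
22. n10.wid = 22  [e.depth - 5]
23. n14.wid = false  [terminal]
24. n15.live = 5  [terminal]
25. n16.depth = 26  [terminal]
26. n13.hot = -4  [b.live * 2 - 14]
27. n13.tag = false  [false]
28. n13.ok = 26  [b.live + e.depth - 5]
29. n17.wid = "vz"  ["vz"]
30. n17.idx = 6  [6]
31. n17.env = false  [S.tag == true]
32. n18.fin = 18  [terminal]
33. n19.env = "pw"  [terminal]
34. n20.live = 28  [terminal]
35. n17.cnt = 21  [g.fin + b.live - 25]
36. n9.idx = false  [A.tag == S.hot]
37. n9.fin = true  [D.wid > 21]
38. n21.tag = false  [A.fin == false]
39. n22.wid = "ux"  ["ux"]
40. n22.idx = 26  [26]
41. n22.env = true  [D.tag == false]
42. n23.sig = 25  [terminal]
43. n24.live = 26  [terminal]
44. n22.cnt = 18  [d.sig * 3 - 57]
45. n26.sig = -5  [terminal]
46. n25.hot = 3  [d.sig + 8]
47. n25.tag = false  [d.sig > -5]
48. n25.ok = -8  [d.sig - 3]
49. n21.wid = 5  [S.hot + 2]
50. n0.hot = 9  [D.wid * 2 - 1]
51. n0.tag = true  [A.fin == true]
52. n0.ok = 10  [S₁.ok + 13]

9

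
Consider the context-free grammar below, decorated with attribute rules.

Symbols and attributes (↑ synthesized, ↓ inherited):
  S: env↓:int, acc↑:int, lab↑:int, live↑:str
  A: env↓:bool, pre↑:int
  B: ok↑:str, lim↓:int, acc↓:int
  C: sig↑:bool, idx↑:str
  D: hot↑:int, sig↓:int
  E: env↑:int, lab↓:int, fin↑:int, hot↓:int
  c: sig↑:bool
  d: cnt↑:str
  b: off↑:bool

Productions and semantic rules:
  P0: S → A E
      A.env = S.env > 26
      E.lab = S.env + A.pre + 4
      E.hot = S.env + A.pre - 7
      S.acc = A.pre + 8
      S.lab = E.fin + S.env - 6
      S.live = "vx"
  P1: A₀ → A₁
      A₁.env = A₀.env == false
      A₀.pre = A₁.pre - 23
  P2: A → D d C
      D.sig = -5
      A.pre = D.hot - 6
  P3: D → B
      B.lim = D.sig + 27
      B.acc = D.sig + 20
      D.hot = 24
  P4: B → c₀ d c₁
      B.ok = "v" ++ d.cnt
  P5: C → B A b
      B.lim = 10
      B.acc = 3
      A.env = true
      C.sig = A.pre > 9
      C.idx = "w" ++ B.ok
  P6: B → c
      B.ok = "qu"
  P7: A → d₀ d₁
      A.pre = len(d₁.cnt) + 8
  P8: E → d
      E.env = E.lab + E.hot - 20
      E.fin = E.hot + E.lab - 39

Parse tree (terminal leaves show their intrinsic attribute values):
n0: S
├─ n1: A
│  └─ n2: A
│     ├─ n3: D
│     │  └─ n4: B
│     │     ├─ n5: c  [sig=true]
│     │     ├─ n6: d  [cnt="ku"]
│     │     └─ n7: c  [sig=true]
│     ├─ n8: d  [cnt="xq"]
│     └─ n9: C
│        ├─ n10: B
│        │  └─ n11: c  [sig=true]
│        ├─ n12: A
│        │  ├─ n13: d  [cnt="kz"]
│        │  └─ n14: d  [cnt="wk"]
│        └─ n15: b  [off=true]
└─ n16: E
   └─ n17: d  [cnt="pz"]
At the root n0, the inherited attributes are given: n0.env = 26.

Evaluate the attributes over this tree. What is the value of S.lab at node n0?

20

1. n0.env = 26  [given at root]
2. n1.env = false  [S.env > 26]
3. n2.env = true  [A₀.env == false]
4. n3.sig = -5  [-5]
5. n4.lim = 22  [D.sig + 27]
6. n4.acc = 15  [D.sig + 20]
7. n5.sig = true  [terminal]
8. n6.cnt = "ku"  [terminal]
9. n7.sig = true  [terminal]
10. n4.ok = "vku"  ["v" ++ d.cnt]
11. n3.hot = 24  [24]
12. n8.cnt = "xq"  [terminal]
13. n10.lim = 10  [10]
14. n10.acc = 3  [3]
15. n11.sig = true  [terminal]
16. n10.ok = "qu"  ["qu"]
17. n12.env = true  [true]
18. n13.cnt = "kz"  [terminal]
19. n14.cnt = "wk"  [terminal]
20. n12.pre = 10  [len(d₁.cnt) + 8]
21. n15.off = true  [terminal]
22. n9.sig = true  [A.pre > 9]
23. n9.idx = "wqu"  ["w" ++ B.ok]
24. n2.pre = 18  [D.hot - 6]
25. n1.pre = -5  [A₁.pre - 23]
26. n16.lab = 25  [S.env + A.pre + 4]
27. n16.hot = 14  [S.env + A.pre - 7]
28. n17.cnt = "pz"  [terminal]
29. n16.env = 19  [E.lab + E.hot - 20]
30. n16.fin = 0  [E.hot + E.lab - 39]
31. n0.acc = 3  [A.pre + 8]
32. n0.lab = 20  [E.fin + S.env - 6]
33. n0.live = "vx"  ["vx"]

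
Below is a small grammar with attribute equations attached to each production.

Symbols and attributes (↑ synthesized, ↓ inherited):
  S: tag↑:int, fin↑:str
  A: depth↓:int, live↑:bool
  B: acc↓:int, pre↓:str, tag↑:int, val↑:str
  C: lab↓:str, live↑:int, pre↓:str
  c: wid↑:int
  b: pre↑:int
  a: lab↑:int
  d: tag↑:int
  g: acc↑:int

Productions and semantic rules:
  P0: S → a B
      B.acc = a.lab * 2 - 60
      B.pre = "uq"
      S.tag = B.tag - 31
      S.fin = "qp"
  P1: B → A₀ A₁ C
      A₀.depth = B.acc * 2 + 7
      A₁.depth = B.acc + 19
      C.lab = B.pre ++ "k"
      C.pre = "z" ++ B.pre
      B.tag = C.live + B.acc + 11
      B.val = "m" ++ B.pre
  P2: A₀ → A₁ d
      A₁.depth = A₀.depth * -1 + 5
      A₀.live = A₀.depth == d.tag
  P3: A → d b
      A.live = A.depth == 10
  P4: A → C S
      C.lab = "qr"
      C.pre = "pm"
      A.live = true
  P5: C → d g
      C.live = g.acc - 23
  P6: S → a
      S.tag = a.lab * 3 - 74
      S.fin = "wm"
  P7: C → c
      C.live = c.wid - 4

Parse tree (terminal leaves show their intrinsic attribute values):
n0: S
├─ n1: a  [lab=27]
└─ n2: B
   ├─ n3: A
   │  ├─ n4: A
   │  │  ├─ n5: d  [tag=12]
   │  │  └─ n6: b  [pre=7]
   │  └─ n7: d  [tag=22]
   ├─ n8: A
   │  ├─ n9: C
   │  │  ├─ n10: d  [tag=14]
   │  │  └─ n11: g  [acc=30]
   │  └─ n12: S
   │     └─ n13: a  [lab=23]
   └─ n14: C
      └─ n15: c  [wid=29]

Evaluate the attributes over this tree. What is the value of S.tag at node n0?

-1

1. n1.lab = 27  [terminal]
2. n2.acc = -6  [a.lab * 2 - 60]
3. n2.pre = "uq"  ["uq"]
4. n3.depth = -5  [B.acc * 2 + 7]
5. n4.depth = 10  [A₀.depth * -1 + 5]
6. n5.tag = 12  [terminal]
7. n6.pre = 7  [terminal]
8. n4.live = true  [A.depth == 10]
9. n7.tag = 22  [terminal]
10. n3.live = false  [A₀.depth == d.tag]
11. n8.depth = 13  [B.acc + 19]
12. n9.lab = "qr"  ["qr"]
13. n9.pre = "pm"  ["pm"]
14. n10.tag = 14  [terminal]
15. n11.acc = 30  [terminal]
16. n9.live = 7  [g.acc - 23]
17. n13.lab = 23  [terminal]
18. n12.tag = -5  [a.lab * 3 - 74]
19. n12.fin = "wm"  ["wm"]
20. n8.live = true  [true]
21. n14.lab = "uqk"  [B.pre ++ "k"]
22. n14.pre = "zuq"  ["z" ++ B.pre]
23. n15.wid = 29  [terminal]
24. n14.live = 25  [c.wid - 4]
25. n2.tag = 30  [C.live + B.acc + 11]
26. n2.val = "muq"  ["m" ++ B.pre]
27. n0.tag = -1  [B.tag - 31]
28. n0.fin = "qp"  ["qp"]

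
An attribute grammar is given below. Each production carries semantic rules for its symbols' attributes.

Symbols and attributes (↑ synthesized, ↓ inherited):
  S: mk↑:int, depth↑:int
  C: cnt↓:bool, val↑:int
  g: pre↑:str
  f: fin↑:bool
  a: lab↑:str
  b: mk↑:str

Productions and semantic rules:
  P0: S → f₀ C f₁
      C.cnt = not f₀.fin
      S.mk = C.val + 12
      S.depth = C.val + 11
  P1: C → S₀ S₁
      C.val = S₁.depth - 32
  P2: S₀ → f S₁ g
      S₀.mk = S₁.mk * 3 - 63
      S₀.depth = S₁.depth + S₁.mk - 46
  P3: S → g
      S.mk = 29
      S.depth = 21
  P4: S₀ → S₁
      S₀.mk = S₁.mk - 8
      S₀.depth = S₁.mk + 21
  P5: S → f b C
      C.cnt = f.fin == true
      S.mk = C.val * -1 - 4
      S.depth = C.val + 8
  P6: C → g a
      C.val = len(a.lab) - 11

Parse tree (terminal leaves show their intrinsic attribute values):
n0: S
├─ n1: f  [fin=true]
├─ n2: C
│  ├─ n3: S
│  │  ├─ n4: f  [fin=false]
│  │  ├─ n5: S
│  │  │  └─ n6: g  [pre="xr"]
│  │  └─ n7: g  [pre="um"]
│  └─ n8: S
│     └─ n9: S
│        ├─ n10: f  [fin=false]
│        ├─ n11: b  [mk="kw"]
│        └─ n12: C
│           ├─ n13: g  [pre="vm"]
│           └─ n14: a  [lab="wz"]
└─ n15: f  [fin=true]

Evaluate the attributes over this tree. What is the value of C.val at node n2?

-6

1. n1.fin = true  [terminal]
2. n2.cnt = false  [not f₀.fin]
3. n4.fin = false  [terminal]
4. n6.pre = "xr"  [terminal]
5. n5.mk = 29  [29]
6. n5.depth = 21  [21]
7. n7.pre = "um"  [terminal]
8. n3.mk = 24  [S₁.mk * 3 - 63]
9. n3.depth = 4  [S₁.depth + S₁.mk - 46]
10. n10.fin = false  [terminal]
11. n11.mk = "kw"  [terminal]
12. n12.cnt = false  [f.fin == true]
13. n13.pre = "vm"  [terminal]
14. n14.lab = "wz"  [terminal]
15. n12.val = -9  [len(a.lab) - 11]
16. n9.mk = 5  [C.val * -1 - 4]
17. n9.depth = -1  [C.val + 8]
18. n8.mk = -3  [S₁.mk - 8]
19. n8.depth = 26  [S₁.mk + 21]
20. n2.val = -6  [S₁.depth - 32]
21. n15.fin = true  [terminal]
22. n0.mk = 6  [C.val + 12]
23. n0.depth = 5  [C.val + 11]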